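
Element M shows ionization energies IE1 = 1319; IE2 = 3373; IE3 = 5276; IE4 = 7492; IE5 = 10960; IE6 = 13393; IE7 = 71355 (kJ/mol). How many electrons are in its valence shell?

6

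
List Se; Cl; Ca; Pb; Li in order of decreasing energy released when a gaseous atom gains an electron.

Cl > Se > Li > Pb > Ca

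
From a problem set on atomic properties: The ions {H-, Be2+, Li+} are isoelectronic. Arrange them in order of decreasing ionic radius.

H-, Li+, Be2+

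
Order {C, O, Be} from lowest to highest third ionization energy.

The third ionization energy removes an electron from the +2 ion. For each element: C²⁺ still has 2 valence electrons; O²⁺ still has 4 valence electrons; Be²⁺ is the bare [He] core.
Breaking into a closed-shell core is much more expensive than removing a leftover valence electron — Be has the largest IE_3 here.
Valence configurations: C²⁺ [He]2s², O²⁺ [He]2s²2p².
Approximate IE_3 values (kJ/mol): C 4620, O 5300, Be 14849.
Hence IE_3: C < O < Be.

C < O < Be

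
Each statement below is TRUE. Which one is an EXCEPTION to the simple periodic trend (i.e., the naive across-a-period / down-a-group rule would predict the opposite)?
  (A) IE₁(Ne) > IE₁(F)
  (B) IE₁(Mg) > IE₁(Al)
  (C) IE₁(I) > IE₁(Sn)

(B)

The general trend: first ionisation energy increases across a period and decreases down a group.
(A) Ne (period 2, group 18) vs F (period 2, group 17): the stated order agrees with the simple trend.
(B) Mg (period 3, group 2) vs Al (period 3, group 13): the stated order contradicts the simple trend.
(C) I (period 5, group 17) vs Sn (period 5, group 14): the stated order agrees with the simple trend.
The exception is (B): Al's single 3p electron is easier to remove than one from Mg's filled 3s².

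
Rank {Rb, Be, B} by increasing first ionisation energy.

Rb < B < Be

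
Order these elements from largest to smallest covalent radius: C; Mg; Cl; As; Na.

Na > Mg > As > Cl > C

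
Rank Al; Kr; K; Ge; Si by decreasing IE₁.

Al is in period 3, group 13; Si is in period 3, group 14; K is in period 4, group 1; Ge is in period 4, group 14; Kr is in period 4, group 18.
Removing the outermost electron gets harder across a period and easier down a group.
These span different periods and groups, so the two trends combine.
Al > K: both effects reinforce here, so Al is clearly the higher of the two.
Ge > Al: period and group pull opposite ways; the across-period shift dominates (762 vs 578 kJ/mol).
Si > Ge: Si sits above Ge in group 14, so the down-group effect alone puts Si higher.
Kr > Si: period and group pull opposite ways; the across-period shift dominates (1351 vs 786 kJ/mol).
Tabulated first ionization energy (kJ/mol): Al 578, Si 786, K 419, Ge 762, Kr 1351.
So from highest to lowest: Kr > Si > Ge > Al > K.

Kr, Si, Ge, Al, K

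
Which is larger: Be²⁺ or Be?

Forming Be²⁺ removes 2 electrons from Be. Fewer electrons for the same nuclear charge means less shielding and a higher Z_eff on the remaining electrons, and for main-group metals the entire outer shell is lost.
A cation is smaller than its parent atom: Be²⁺ < Be.

Be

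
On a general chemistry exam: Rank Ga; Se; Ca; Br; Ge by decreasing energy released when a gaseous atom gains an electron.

Br, Se, Ge, Ga, Ca

Ca is in period 4, group 2; Ga is in period 4, group 13; Ge is in period 4, group 14; Se is in period 4, group 16; Br is in period 4, group 17.
EA tends to increase across a period and decrease down a group, though the pattern is less regular than for IE or radius.
All lie in period 4, so electron affinity increases left to right.
So from highest to lowest: Br > Se > Ge > Ga > Ca.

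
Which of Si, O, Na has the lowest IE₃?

The third ionization energy removes an electron from the +2 ion. For each element: Si²⁺ still has 2 valence electrons; O²⁺ still has 4 valence electrons; Na²⁺ is already 1 electron into the core.
Pulling an electron out of a noble-gas core costs far more than removing a remaining valence electron, so Na sits at the high end of IE_3.
Valence configurations: Si²⁺ [Ne]3s², O²⁺ [He]2s²2p².
Tabulated IE_3 (kJ/mol): Si 3232, O 5300, Na 6910.
Hence IE_3: Si < O < Na.

Si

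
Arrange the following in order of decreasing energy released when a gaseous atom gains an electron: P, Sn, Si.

Si is in period 3, group 14; P is in period 3, group 15; Sn is in period 5, group 14.
Atoms with high Z_eff and room in the valence shell (especially the halogens) have the most exothermic electron affinities.
These span different periods and groups, so the two trends combine.
Sn > P: this pair runs against the simple trend — see the exception note.
Si > Sn: Si sits above Sn in group 14, so the down-group effect alone puts Si higher.
Note the exception: Sn has a higher electron affinity than P, contrary to the simple trend — adding an electron to P's half-filled np³ subshell costs electron-pairing energy.
Note the exception: Si has a higher electron affinity than P, contrary to the simple trend — adding an electron to P's half-filled 3p³ is unfavourable, so Si (3p²) has the more exothermic EA.
For reference (kJ/mol): Si 134, P 72, Sn 107.
So from highest to lowest: Si > Sn > P.

Si > Sn > P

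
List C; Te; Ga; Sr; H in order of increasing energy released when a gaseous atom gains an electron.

Sr < Ga < H < C < Te

Adding an electron releases more energy for atoms nearer the top right (short of the noble gases).
These span different periods and groups, so the two trends combine.
Ga > Sr: relative to Sr, both the across-period and down-group shifts push Ga's electron affinity up.
H > Ga: period and group pull opposite ways; the down-group shift dominates (73 vs 29 kJ/mol).
C > H: period and group pull opposite ways; the across-period shift dominates (122 vs 73 kJ/mol).
Te > C: period and group pull opposite ways; the across-period shift dominates (190 vs 122 kJ/mol).
For reference (kJ/mol): H 73, C 122, Ga 29, Sr 5, Te 190.
So from lowest to highest: Sr < Ga < H < C < Te.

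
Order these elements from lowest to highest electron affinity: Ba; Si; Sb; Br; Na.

Ba < Na < Sb < Si < Br

Electron affinity generally becomes more exothermic across a period toward the halogens and less exothermic down a group.
Here both period and group differ, so the two effects have to be weighed against each other.
Na > Ba: the two effects oppose for this pair; the down-group effect wins (53 vs 14 kJ/mol).
Sb > Na: the two effects oppose for this pair; the across-period effect wins (103 vs 53 kJ/mol).
Si > Sb: the two effects oppose for this pair; the down-group effect wins (134 vs 103 kJ/mol).
Br > Si: the two effects oppose for this pair; the across-period effect wins (325 vs 134 kJ/mol).
Approximate values (kJ/mol): Na 53, Si 134, Br 325, Sb 103, Ba 14.
So from lowest to highest: Ba < Na < Sb < Si < Br.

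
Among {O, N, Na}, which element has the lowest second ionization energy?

The second ionization energy removes an electron from the +1 ion. For each element: O⁺ still has 5 valence electrons; N⁺ still has 4 valence electrons; Na⁺ is the bare [Ne] core.
Breaking into a closed-shell core is much more expensive than removing a leftover valence electron — Na has the largest IE_2 here.
Valence configurations: O⁺ [He]2s²2p³, N⁺ [He]2s²2p².
The numbers (kJ/mol): O 3388, N 2856, Na 4562.
Putting it together, IE_2: N < O < Na.

N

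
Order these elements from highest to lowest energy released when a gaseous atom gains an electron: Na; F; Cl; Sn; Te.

Cl > F > Te > Sn > Na

Atoms with high Z_eff and room in the valence shell (especially the halogens) have the most exothermic electron affinities.
Here both period and group differ, so the two effects have to be weighed against each other.
Sn > Na: the two effects oppose for this pair; the across-period effect wins (107 vs 53 kJ/mol).
Te > Sn: Te lies to the right of Sn in period 5, so the across-period effect alone puts Te higher.
F > Te: relative to Te, both the across-period and down-group shifts push F's electron affinity up.
Cl > F: this pair runs against the simple trend — see the exception note.
Note the exception: Cl has a higher electron affinity than F, contrary to the simple trend — F's small 2p subshell makes the incoming electron feel strong e⁻–e⁻ repulsion, so Cl actually releases more energy on gaining an electron.
Tabulated electron affinity (kJ/mol): F 328, Na 53, Cl 349, Sn 107, Te 190.
So from highest to lowest: Cl > F > Te > Sn > Na.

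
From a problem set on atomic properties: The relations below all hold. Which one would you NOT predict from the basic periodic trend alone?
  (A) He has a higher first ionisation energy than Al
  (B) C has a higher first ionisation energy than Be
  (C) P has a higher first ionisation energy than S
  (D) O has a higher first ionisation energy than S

The general trend: first ionisation energy increases across a period and decreases down a group.
(A) He (period 1, group 18) vs Al (period 3, group 13): the stated order agrees with the simple trend.
(B) C (period 2, group 14) vs Be (period 2, group 2): the stated order agrees with the simple trend.
(C) P (period 3, group 15) vs S (period 3, group 16): the stated order contradicts the simple trend.
(D) O (period 2, group 16) vs S (period 3, group 16): the stated order agrees with the simple trend.
The exception is (C): S (3p⁴) ionizes more easily than half-filled P (3p³) because the paired 3p electron in S is pushed out by e⁻–e⁻ repulsion.

(C)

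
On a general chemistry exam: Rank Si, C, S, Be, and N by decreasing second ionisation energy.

N > C > S > Be > Si

The second ionization energy removes an electron from the +1 ion. For each element: Si⁺ still has 3 valence electrons; C⁺ still has 3 valence electrons; S⁺ still has 5 valence electrons; Be⁺ still has 1 valence electron; N⁺ still has 4 valence electrons.
All are still removing valence electrons, so compare the +1 ions as you would atoms: IE_2 generally rises across a period (higher Z_eff) and falls down a group (larger shell), subject to the usual subshell exceptions.
Valence configurations: Si⁺ [Ne]3s²3p¹, C⁺ [He]2s²2p¹, S⁺ [Ne]3s²3p³, Be⁺ [He]2s¹, N⁺ [He]2s²2p².
Tabulated IE_2 (kJ/mol): Si 1577, C 2353, S 2252, Be 1757, N 2856.
Putting it together, IE_2: Si < Be < S < C < N.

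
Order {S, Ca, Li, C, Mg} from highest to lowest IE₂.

IE_2 is the cost of taking one more electron from the +1 cation: S⁺ still has 5 valence electrons; Ca⁺ still has 1 valence electron; Li⁺ is the bare [He] core; C⁺ still has 3 valence electrons; Mg⁺ still has 1 valence electron.
Breaking into a closed-shell core is much more expensive than removing a leftover valence electron — Li has the largest IE_2 here.
Valence configurations: S⁺ [Ne]3s²3p³, Ca⁺ [Ar]4s¹, C⁺ [He]2s²2p¹, Mg⁺ [Ne]3s¹.
Approximate IE_2 values (kJ/mol): S 2252, Ca 1145, Li 7298, C 2353, Mg 1451.
Putting it together, IE_2: Ca < Mg < S < C < Li.

Li > C > S > Mg > Ca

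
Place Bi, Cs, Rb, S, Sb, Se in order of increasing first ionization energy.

Cs < Rb < Bi < Sb < Se < S

S is in period 3, group 16; Se is in period 4, group 16; Rb is in period 5, group 1; Sb is in period 5, group 15; Cs is in period 6, group 1; Bi is in period 6, group 15.
IE₁ increases left→right with effective nuclear charge and decreases top→bottom as the valence shell moves farther out.
These span different periods and groups, so the two trends combine.
Rb > Cs: Rb sits above Cs in group 1, so the down-group effect alone puts Rb higher.
Bi > Rb: the two effects oppose for this pair; the across-period effect wins (703 vs 403 kJ/mol).
Sb > Bi: Sb sits above Bi in group 15, so the down-group effect alone puts Sb higher.
Se > Sb: relative to Sb, both the across-period and down-group shifts push Se's first ionization energy up.
S > Se: they share group 16; the group trend gives S the larger value.
Approximate values (kJ/mol): S 1000, Se 941, Rb 403, Sb 831, Cs 376, Bi 703.
So from lowest to highest: Cs < Rb < Bi < Sb < Se < S.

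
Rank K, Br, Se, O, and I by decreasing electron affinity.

Br > I > Se > O > K

Electron affinity generally becomes more exothermic across a period toward the halogens and less exothermic down a group.
Neither a single period nor a single group — weigh both effects.
O > K: relative to K, both the across-period and down-group shifts push O's electron affinity up.
Se > O: this pair runs against the simple trend — see the exception note.
I > Se: the two effects oppose for this pair; the across-period effect wins (295 vs 195 kJ/mol).
Br > I: they share group 17; the group trend gives Br the larger value.
Note the exception: Se has a higher electron affinity than O, contrary to the simple trend — O's compact 2p subshell gives strong electron–electron repulsion on the added electron.
Approximate values (kJ/mol): O 141, K 48, Se 195, Br 325, I 295.
So from highest to lowest: Br > I > Se > O > K.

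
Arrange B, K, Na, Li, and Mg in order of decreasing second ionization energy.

Li, Na, K, B, Mg

The second ionization energy removes an electron from the +1 ion. For each element: B⁺ still has 2 valence electrons; K⁺ is the bare [Ar] core; Na⁺ is the bare [Ne] core; Li⁺ is the bare [He] core; Mg⁺ still has 1 valence electron.
Pulling an electron out of a noble-gas core costs far more than removing a remaining valence electron, so K, Na and Li sit at the high end of IE_2.
Valence configurations: B⁺ [He]2s², Mg⁺ [Ne]3s¹.
Tabulated IE_2 (kJ/mol): B 2427, K 3052, Na 4562, Li 7298, Mg 1451.
Hence IE_2: Mg < B < K < Na < Li.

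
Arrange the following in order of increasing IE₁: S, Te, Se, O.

Te < Se < S < O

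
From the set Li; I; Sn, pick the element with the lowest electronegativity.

Li is in period 2, group 1; Sn is in period 5, group 14; I is in period 5, group 17.
Smaller atoms with higher effective nuclear charge are more electronegative.
These span different periods and groups, so the two trends combine.
Sn > Li: period and group pull opposite ways; the across-period shift dominates (1.96 vs 0.98).
I > Sn: I lies to the right of Sn in period 5, so the across-period effect alone puts I higher.
Approximate values (Pauling): Li 0.98, Sn 1.96, I 2.66.
The lowest electronegativity among these belongs to Li.

Li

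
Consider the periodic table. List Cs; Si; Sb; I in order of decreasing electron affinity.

I, Si, Sb, Cs

Si is in period 3, group 14; Sb is in period 5, group 15; I is in period 5, group 17; Cs is in period 6, group 1.
EA tends to increase across a period and decrease down a group, though the pattern is less regular than for IE or radius.
Here both period and group differ, so the two effects have to be weighed against each other.
Sb > Cs: relative to Cs, both the across-period and down-group shifts push Sb's electron affinity up.
Si > Sb: period and group pull opposite ways; the down-group shift dominates (134 vs 103 kJ/mol).
I > Si: the two effects oppose for this pair; the across-period effect wins (295 vs 134 kJ/mol).
Tabulated electron affinity (kJ/mol): Si 134, Sb 103, I 295, Cs 46.
So from highest to lowest: I > Si > Sb > Cs.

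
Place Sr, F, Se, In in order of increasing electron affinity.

Sr, In, Se, F

Atoms with high Z_eff and room in the valence shell (especially the halogens) have the most exothermic electron affinities.
Here both period and group differ, so the two effects have to be weighed against each other.
In > Sr: In lies to the right of Sr in period 5, so the across-period effect alone puts In higher.
Se > In: relative to In, both the across-period and down-group shifts push Se's electron affinity up.
F > Se: both effects reinforce here, so F is clearly the higher of the two.
Tabulated electron affinity (kJ/mol): F 328, Se 195, Sr 5, In 29.
So from lowest to highest: Sr < In < Se < F.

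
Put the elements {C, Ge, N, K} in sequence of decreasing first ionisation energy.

C is in period 2, group 14; N is in period 2, group 15; K is in period 4, group 1; Ge is in period 4, group 14.
First ionization energy rises across a period (greater Z_eff holds electrons more tightly) and falls down a group (valence electrons are farther from the nucleus).
These span different periods and groups, so the two trends combine.
Ge > K: both are in period 4; the period trend gives Ge the larger value.
C > Ge: they share group 14; the group trend gives C the larger value.
N > C: N lies to the right of C in period 2, so the across-period effect alone puts N higher.
Approximate values (kJ/mol): C 1086, N 1402, K 419, Ge 762.
So from highest to lowest: N > C > Ge > K.

N, C, Ge, K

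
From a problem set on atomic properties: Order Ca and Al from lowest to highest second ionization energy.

Consider each +1 ion: Ca⁺ still has 1 valence electron; Al⁺ still has 2 valence electrons.
All are still removing valence electrons, so compare the +1 ions as you would atoms: IE_2 generally rises across a period (higher Z_eff) and falls down a group (larger shell), subject to the usual subshell exceptions.
Valence configurations: Ca⁺ [Ar]4s¹, Al⁺ [Ne]3s².
The numbers (kJ/mol): Ca 1145, Al 1817.
Putting it together, IE_2: Ca < Al.

Ca < Al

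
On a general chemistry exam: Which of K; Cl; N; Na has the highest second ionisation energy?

Na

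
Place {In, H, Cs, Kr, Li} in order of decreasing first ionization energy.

H is in period 1, group 1; Li is in period 2, group 1; Kr is in period 4, group 18; In is in period 5, group 13; Cs is in period 6, group 1.
IE₁ increases left→right with effective nuclear charge and decreases top→bottom as the valence shell moves farther out.
Neither a single period nor a single group — weigh both effects.
Li > Cs: they share group 1; the group trend gives Li the larger value.
In > Li: the two effects oppose for this pair; the across-period effect wins (558 vs 520 kJ/mol).
H > In: the two effects oppose for this pair; the down-group effect wins (1312 vs 558 kJ/mol).
Kr > H: period and group pull opposite ways; the across-period shift dominates (1351 vs 1312 kJ/mol).
Tabulated first ionization energy (kJ/mol): H 1312, Li 520, Kr 1351, In 558, Cs 376.
So from highest to lowest: Kr > H > In > Li > Cs.

Kr > H > In > Li > Cs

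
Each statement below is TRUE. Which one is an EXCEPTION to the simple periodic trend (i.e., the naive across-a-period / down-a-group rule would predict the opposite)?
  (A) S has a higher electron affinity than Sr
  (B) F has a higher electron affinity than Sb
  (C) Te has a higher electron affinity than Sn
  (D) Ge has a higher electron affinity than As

(D)

The general trend: electron affinity increases across a period and decreases down a group.
(A) S (period 3, group 16) vs Sr (period 5, group 2): the stated order agrees with the simple trend.
(B) F (period 2, group 17) vs Sb (period 5, group 15): the stated order agrees with the simple trend.
(C) Te (period 5, group 16) vs Sn (period 5, group 14): the stated order agrees with the simple trend.
(D) Ge (period 4, group 14) vs As (period 4, group 15): the stated order contradicts the simple trend.
The exception is (D): adding an electron to As's half-filled 4p³ is unfavourable, so Ge (4p²) has the more exothermic EA.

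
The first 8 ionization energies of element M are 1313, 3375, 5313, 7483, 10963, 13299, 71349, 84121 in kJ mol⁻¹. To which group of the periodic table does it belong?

Look for the largest jump between consecutive ionization energies: IE7/IE6 ≈ 5.4, far larger than any earlier ratio.
That jump marks the point where a core electron is being removed. So the atom has 6 valence electrons.
A main-group element with 6 valence electrons is in group 16.

Group 16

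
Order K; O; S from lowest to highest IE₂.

Consider each +1 ion: K⁺ is the bare [Ar] core; O⁺ still has 5 valence electrons; S⁺ still has 5 valence electrons.
Usually core removal costs more than valence removal, but here the competition is close: a tightly held n=2 valence electron can cost more to remove than an n=3 core electron, so the actual values have to decide it.
Valence configurations: O⁺ [He]2s²2p³, S⁺ [Ne]3s²3p³.
Tabulated IE_2 (kJ/mol): K 3052, O 3388, S 2252.
Overall IE_2 order: S < K < O.

S < K < O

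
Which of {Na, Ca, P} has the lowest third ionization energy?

After 2 electrons have been removed, what remains? Na²⁺ is already 1 electron into the core; Ca²⁺ is the bare [Ar] core; P²⁺ still has 3 valence electrons.
Breaking into a closed-shell core is much more expensive than removing a leftover valence electron — Ca and Na have the largest IE_3 here.
The numbers (kJ/mol): Na 6910, Ca 4912, P 2914.
Putting it together, IE_3: P < Ca < Na.

P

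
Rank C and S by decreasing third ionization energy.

C, S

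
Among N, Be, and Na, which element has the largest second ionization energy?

Na

After 1 electron has been removed, what remains? N⁺ still has 4 valence electrons; Be⁺ still has 1 valence electron; Na⁺ is the bare [Ne] core.
Pulling an electron out of a noble-gas core costs far more than removing a remaining valence electron, so Na sits at the high end of IE_2.
Valence configurations: N⁺ [He]2s²2p², Be⁺ [He]2s¹.
The numbers (kJ/mol): N 2856, Be 1757, Na 4562.
So the second ionization energies run Be < N < Na.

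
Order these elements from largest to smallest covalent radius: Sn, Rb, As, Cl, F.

Moving right in a period, electrons are added to the same shell under a stronger nuclear pull, so atoms get smaller; moving down, a new shell is opened and atoms get larger.
These span different periods and groups, so the two trends combine.
Cl > F: Cl sits below F in group 17, so the down-group effect alone puts Cl larger.
As > Cl: both effects reinforce here, so As is clearly the larger of the two.
Sn > As: relative to As, both the across-period and down-group shifts push Sn's atomic radius up.
Rb > Sn: Rb lies to the left of Sn in period 5, so the across-period effect alone puts Rb larger.
Approximate values (pm): F 64, Cl 99, As 121, Rb 210, Sn 140.
So from largest to smallest: Rb > Sn > As > Cl > F.

Rb > Sn > As > Cl > F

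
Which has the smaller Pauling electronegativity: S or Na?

Na

Na is in period 3, group 1; S is in period 3, group 16.
EN rises left→right (higher Z_eff, smaller atoms) and falls top→bottom (larger, more shielded atoms).
All lie in period 3, so electronegativity increases left to right.
So Na has the smaller Pauling electronegativity (Na < S).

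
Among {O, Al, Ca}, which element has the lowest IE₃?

Al

Consider each +2 ion: O²⁺ still has 4 valence electrons; Al²⁺ still has 1 valence electron; Ca²⁺ is the bare [Ar] core.
Usually core removal costs more than valence removal, but here the competition is close: a tightly held n=2 valence electron can cost more to remove than an n=3 core electron, so the actual values have to decide it.
Valence configurations: O²⁺ [He]2s²2p², Al²⁺ [Ne]3s¹.
Tabulated IE_3 (kJ/mol): O 5300, Al 2745, Ca 4912.
Hence IE_3: Al < Ca < O.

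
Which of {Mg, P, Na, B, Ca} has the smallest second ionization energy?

Ca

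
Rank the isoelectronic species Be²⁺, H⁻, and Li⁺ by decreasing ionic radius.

H⁻, Li⁺, Be²⁺

All of these have 2 electrons, so size is governed by nuclear charge alone: the more protons, the stronger the pull on the same electron cloud, and the smaller the ion.
Nuclear charges: Be²⁺ (Z=4), Li⁺ (Z=3), H⁻ (Z=1).
Largest to smallest: H⁻ > Li⁺ > Be²⁺.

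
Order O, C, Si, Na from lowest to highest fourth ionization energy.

Si, C, O, Na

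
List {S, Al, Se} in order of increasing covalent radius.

Radius decreases left→right (rising Z_eff, same n) and increases top→bottom (higher n).
These span different periods and groups, so the two trends combine.
Se > S: they share group 16; the group trend gives Se the larger value.
Al > Se: the two effects oppose for this pair; the across-period effect wins (126 vs 116 pm).
Approximate values (pm): Al 126, S 103, Se 116.
So from smallest to largest: S < Se < Al.

S, Se, Al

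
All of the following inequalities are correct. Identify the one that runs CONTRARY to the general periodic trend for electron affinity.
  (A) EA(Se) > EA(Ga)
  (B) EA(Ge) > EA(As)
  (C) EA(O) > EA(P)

(B)

The general trend: electron affinity increases across a period and decreases down a group.
(A) Se (period 4, group 16) vs Ga (period 4, group 13): the stated order agrees with the simple trend.
(B) Ge (period 4, group 14) vs As (period 4, group 15): the stated order contradicts the simple trend.
(C) O (period 2, group 16) vs P (period 3, group 15): the stated order agrees with the simple trend.
The exception is (B): adding an electron to As's half-filled 4p³ is unfavourable, so Ge (4p²) has the more exothermic EA.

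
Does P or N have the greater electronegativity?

N

N is in period 2, group 15; P is in period 3, group 15.
Electronegativity increases across a period and decreases down a group, tracking effective nuclear charge and atomic size.
All are in group 15, so electronegativity increases up the group.
So N has the greater electronegativity (N > P).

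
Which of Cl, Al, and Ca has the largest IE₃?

Ca

The third ionization energy removes an electron from the +2 ion. For each element: Cl²⁺ still has 5 valence electrons; Al²⁺ still has 1 valence electron; Ca²⁺ is the bare [Ar] core.
Breaking into a closed-shell core is much more expensive than removing a leftover valence electron — Ca has the largest IE_3 here.
Valence configurations: Cl²⁺ [Ne]3s²3p³, Al²⁺ [Ne]3s¹.
Tabulated IE_3 (kJ/mol): Cl 3822, Al 2745, Ca 4912.
Putting it together, IE_3: Al < Cl < Ca.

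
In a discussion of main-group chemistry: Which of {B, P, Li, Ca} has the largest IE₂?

Li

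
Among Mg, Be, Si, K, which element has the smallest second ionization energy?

Consider each +1 ion: Mg⁺ still has 1 valence electron; Be⁺ still has 1 valence electron; Si⁺ still has 3 valence electrons; K⁺ is the bare [Ar] core.
Pulling an electron out of a noble-gas core costs far more than removing a remaining valence electron, so K sits at the high end of IE_2.
Valence configurations: Mg⁺ [Ne]3s¹, Be⁺ [He]2s¹, Si⁺ [Ne]3s²3p¹.
The numbers (kJ/mol): Mg 1451, Be 1757, Si 1577, K 3052.
Putting it together, IE_2: Mg < Si < Be < K.

Mg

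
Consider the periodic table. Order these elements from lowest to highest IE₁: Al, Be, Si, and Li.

Li < Al < Si < Be

Li is in period 2, group 1; Be is in period 2, group 2; Al is in period 3, group 13; Si is in period 3, group 14.
Across a period the outer electron is held more tightly (higher IE₁); down a group it sits in a higher shell, more shielded, and comes off more easily.
Neither a single period nor a single group — weigh both effects.
Al > Li: period and group pull opposite ways; the across-period shift dominates (578 vs 520 kJ/mol).
Si > Al: both are in period 3; the period trend gives Si the larger value.
Be > Si: period and group pull opposite ways; the down-group shift dominates (900 vs 786 kJ/mol).
Tabulated first ionization energy (kJ/mol): Li 520, Be 900, Al 578, Si 786.
So from lowest to highest: Li < Al < Si < Be.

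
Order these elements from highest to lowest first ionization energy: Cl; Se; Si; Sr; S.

Removing the outermost electron gets harder across a period and easier down a group.
Neither a single period nor a single group — weigh both effects.
Si > Sr: both effects reinforce here, so Si is clearly the higher of the two.
Se > Si: the two effects oppose for this pair; the across-period effect wins (941 vs 786 kJ/mol).
S > Se: they share group 16; the group trend gives S the larger value.
Cl > S: both are in period 3; the period trend gives Cl the larger value.
Tabulated first ionization energy (kJ/mol): Si 786, S 1000, Cl 1251, Se 941, Sr 550.
So from highest to lowest: Cl > S > Se > Si > Sr.

Cl > S > Se > Si > Sr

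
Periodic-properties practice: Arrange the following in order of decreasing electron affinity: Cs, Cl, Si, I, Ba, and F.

F is in period 2, group 17; Si is in period 3, group 14; Cl is in period 3, group 17; I is in period 5, group 17; Cs is in period 6, group 1; Ba is in period 6, group 2.
EA tends to increase across a period and decrease down a group, though the pattern is less regular than for IE or radius.
Neither a single period nor a single group — weigh both effects.
Cs > Ba: this pair runs against the simple trend — see the exception note.
Si > Cs: relative to Cs, both the across-period and down-group shifts push Si's electron affinity up.
I > Si: period and group pull opposite ways; the across-period shift dominates (295 vs 134 kJ/mol).
F > I: they share group 17; the group trend gives F the larger value.
Cl > F: this pair runs against the simple trend — see the exception note.
Note the exception: Cs has a higher electron affinity than Ba, contrary to the simple trend — adding an electron to Ba (ns²) has to open a new, higher-energy np subshell, which is unfavourable.
Note the exception: Cl has a higher electron affinity than F, contrary to the simple trend — F's small 2p subshell makes the incoming electron feel strong e⁻–e⁻ repulsion, so Cl actually releases more energy on gaining an electron.
Approximate values (kJ/mol): F 328, Si 134, Cl 349, I 295, Cs 46, Ba 14.
So from highest to lowest: Cl > F > I > Si > Cs > Ba.

Cl > F > I > Si > Cs > Ba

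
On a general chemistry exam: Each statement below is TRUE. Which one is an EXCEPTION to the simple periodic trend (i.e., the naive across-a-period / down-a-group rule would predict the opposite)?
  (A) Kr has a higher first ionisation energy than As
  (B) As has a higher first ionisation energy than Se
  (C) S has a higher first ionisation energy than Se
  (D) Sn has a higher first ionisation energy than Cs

The general trend: first ionisation energy increases across a period and decreases down a group.
(A) Kr (period 4, group 18) vs As (period 4, group 15): the stated order agrees with the simple trend.
(B) As (period 4, group 15) vs Se (period 4, group 16): the stated order contradicts the simple trend.
(C) S (period 3, group 16) vs Se (period 4, group 16): the stated order agrees with the simple trend.
(D) Sn (period 5, group 14) vs Cs (period 6, group 1): the stated order agrees with the simple trend.
The exception is (B): Se (4p⁴) ionizes more easily than half-filled As (4p³).

(B)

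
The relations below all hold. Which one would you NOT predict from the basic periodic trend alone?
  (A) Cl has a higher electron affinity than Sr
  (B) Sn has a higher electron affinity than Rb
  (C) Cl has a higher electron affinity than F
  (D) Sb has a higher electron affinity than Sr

(C)

The general trend: electron affinity increases across a period and decreases down a group.
(A) Cl (period 3, group 17) vs Sr (period 5, group 2): the stated order agrees with the simple trend.
(B) Sn (period 5, group 14) vs Rb (period 5, group 1): the stated order agrees with the simple trend.
(C) Cl (period 3, group 17) vs F (period 2, group 17): the stated order contradicts the simple trend.
(D) Sb (period 5, group 15) vs Sr (period 5, group 2): the stated order agrees with the simple trend.
The exception is (C): F's small 2p subshell makes the incoming electron feel strong e⁻–e⁻ repulsion, so Cl actually releases more energy on gaining an electron.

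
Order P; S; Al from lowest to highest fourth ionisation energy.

S, P, Al

The fourth ionization energy removes an electron from the +3 ion. For each element: P³⁺ still has 2 valence electrons; S³⁺ still has 3 valence electrons; Al³⁺ is the bare [Ne] core.
Pulling an electron out of a noble-gas core costs far more than removing a remaining valence electron, so Al sits at the high end of IE_4.
Valence configurations: P³⁺ [Ne]3s², S³⁺ [Ne]3s²3p¹.
S³⁺ loses a lone 3p electron whereas P³⁺ must break into a filled 3s² pair, so IE_4(P) > IE_4(S) even though S has the higher nuclear charge.
Tabulated IE_4 (kJ/mol): P 4964, S 4556, Al 11577.
Hence IE_4: S < P < Al.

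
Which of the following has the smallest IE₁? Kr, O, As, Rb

Rb

O is in period 2, group 16; As is in period 4, group 15; Kr is in period 4, group 18; Rb is in period 5, group 1.
Removing the outermost electron gets harder across a period and easier down a group.
These span different periods and groups, so the two trends combine.
As > Rb: both effects reinforce here, so As is clearly the higher of the two.
O > As: both effects reinforce here, so O is clearly the higher of the two.
Kr > O: period and group pull opposite ways; the across-period shift dominates (1351 vs 1314 kJ/mol).
For reference (kJ/mol): O 1314, As 947, Kr 1351, Rb 403.
The smallest IE₁ among these belongs to Rb.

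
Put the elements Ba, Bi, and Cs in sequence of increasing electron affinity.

Ba, Cs, Bi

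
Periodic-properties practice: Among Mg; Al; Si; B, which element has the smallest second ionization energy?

Mg

The second ionization energy removes an electron from the +1 ion. For each element: Mg⁺ still has 1 valence electron; Al⁺ still has 2 valence electrons; Si⁺ still has 3 valence electrons; B⁺ still has 2 valence electrons.
All are still removing valence electrons, so compare the +1 ions as you would atoms: IE_2 generally rises across a period (higher Z_eff) and falls down a group (larger shell), subject to the usual subshell exceptions.
Valence configurations: Mg⁺ [Ne]3s¹, Al⁺ [Ne]3s², Si⁺ [Ne]3s²3p¹, B⁺ [He]2s².
Si⁺ loses a lone 3p electron whereas Al⁺ must break into a filled 3s² pair, so IE_2(Al) > IE_2(Si) even though Si has the higher nuclear charge.
Approximate IE_2 values (kJ/mol): Mg 1451, Al 1817, Si 1577, B 2427.
Overall IE_2 order: Mg < Si < Al < B.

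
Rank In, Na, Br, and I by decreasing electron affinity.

Br > I > Na > In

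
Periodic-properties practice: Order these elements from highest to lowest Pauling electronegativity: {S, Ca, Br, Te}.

Br, S, Te, Ca

S is in period 3, group 16; Ca is in period 4, group 2; Br is in period 4, group 17; Te is in period 5, group 16.
Smaller atoms with higher effective nuclear charge are more electronegative.
Neither a single period nor a single group — weigh both effects.
Te > Ca: the two effects oppose for this pair; the across-period effect wins (2.10 vs 1.00).
S > Te: S sits above Te in group 16, so the down-group effect alone puts S higher.
Br > S: period and group pull opposite ways; the across-period shift dominates (2.96 vs 2.58).
Approximate values (Pauling): S 2.58, Ca 1.00, Br 2.96, Te 2.10.
So from highest to lowest: Br > S > Te > Ca.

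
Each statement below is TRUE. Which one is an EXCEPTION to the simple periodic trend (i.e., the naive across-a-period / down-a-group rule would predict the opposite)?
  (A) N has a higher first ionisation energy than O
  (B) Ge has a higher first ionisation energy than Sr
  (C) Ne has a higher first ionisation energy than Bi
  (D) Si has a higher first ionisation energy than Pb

(A)

The general trend: first ionisation energy increases across a period and decreases down a group.
(A) N (period 2, group 15) vs O (period 2, group 16): the stated order contradicts the simple trend.
(B) Ge (period 4, group 14) vs Sr (period 5, group 2): the stated order agrees with the simple trend.
(C) Ne (period 2, group 18) vs Bi (period 6, group 15): the stated order agrees with the simple trend.
(D) Si (period 3, group 14) vs Pb (period 6, group 14): the stated order agrees with the simple trend.
The exception is (A): pairing an electron in O's 2p⁴ costs repulsion energy, so O ionizes more easily than half-filled N (2p³).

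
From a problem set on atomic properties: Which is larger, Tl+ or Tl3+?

Both ions have Z = 81 protons, but Tl3+ has lost more electrons, so its remaining electrons feel a larger effective nuclear charge per electron and are pulled in more tightly.
Higher positive charge → smaller ion, so Tl+ > Tl3+.

Tl+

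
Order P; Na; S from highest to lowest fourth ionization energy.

Na > P > S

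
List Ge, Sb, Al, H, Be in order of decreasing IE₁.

H is in period 1, group 1; Be is in period 2, group 2; Al is in period 3, group 13; Ge is in period 4, group 14; Sb is in period 5, group 15.
IE₁ increases left→right with effective nuclear charge and decreases top→bottom as the valence shell moves farther out.
A diagonal step moves right (one effect) and down (the opposite effect) at once.
Ge > Al: the two effects oppose for this pair; the across-period effect wins (762 vs 578 kJ/mol).
Sb > Ge: period and group pull opposite ways; the across-period shift dominates (831 vs 762 kJ/mol).
Be > Sb: the two effects oppose for this pair; the down-group effect wins (900 vs 831 kJ/mol).
H > Be: period and group pull opposite ways; the down-group shift dominates (1312 vs 900 kJ/mol).
For reference (kJ/mol): H 1312, Be 900, Al 578, Ge 762, Sb 831.
So from highest to lowest: H > Be > Sb > Ge > Al.

H > Be > Sb > Ge > Al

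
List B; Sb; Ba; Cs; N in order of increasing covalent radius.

N, B, Sb, Ba, Cs

B is in period 2, group 13; N is in period 2, group 15; Sb is in period 5, group 15; Cs is in period 6, group 1; Ba is in period 6, group 2.
Atomic radius shrinks across a period as nuclear charge pulls the same shell inward, and grows down a group as new shells are added.
Neither a single period nor a single group — weigh both effects.
B > N: both are in period 2; the period trend gives B the larger value.
Sb > B: the two effects oppose for this pair; the down-group effect wins (140 vs 85 pm).
Ba > Sb: relative to Sb, both the across-period and down-group shifts push Ba's atomic radius up.
Cs > Ba: both are in period 6; the period trend gives Cs the larger value.
Tabulated atomic radius (pm): B 85, N 71, Sb 140, Cs 232, Ba 196.
So from smallest to largest: N < B < Sb < Ba < Cs.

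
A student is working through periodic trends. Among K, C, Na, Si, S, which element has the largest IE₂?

Na

After 1 electron has been removed, what remains? K⁺ is the bare [Ar] core; C⁺ still has 3 valence electrons; Na⁺ is the bare [Ne] core; Si⁺ still has 3 valence electrons; S⁺ still has 5 valence electrons.
Breaking into a closed-shell core is much more expensive than removing a leftover valence electron — K and Na have the largest IE_2 here.
Valence configurations: C⁺ [He]2s²2p¹, Si⁺ [Ne]3s²3p¹, S⁺ [Ne]3s²3p³.
Tabulated IE_2 (kJ/mol): K 3052, C 2353, Na 4562, Si 1577, S 2252.
Overall IE_2 order: Si < S < C < K < Na.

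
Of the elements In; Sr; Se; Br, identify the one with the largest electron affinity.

Br

Se is in period 4, group 16; Br is in period 4, group 17; Sr is in period 5, group 2; In is in period 5, group 13.
EA tends to increase across a period and decrease down a group, though the pattern is less regular than for IE or radius.
Here both period and group differ, so the two effects have to be weighed against each other.
In > Sr: In lies to the right of Sr in period 5, so the across-period effect alone puts In higher.
Se > In: relative to In, both the across-period and down-group shifts push Se's electron affinity up.
Br > Se: Br lies to the right of Se in period 4, so the across-period effect alone puts Br higher.
For reference (kJ/mol): Se 195, Br 325, Sr 5, In 29.
The largest electron affinity among these belongs to Br.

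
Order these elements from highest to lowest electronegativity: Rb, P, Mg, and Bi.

Mg is in period 3, group 2; P is in period 3, group 15; Rb is in period 5, group 1; Bi is in period 6, group 15.
Electronegativity increases across a period and decreases down a group, tracking effective nuclear charge and atomic size.
Here both period and group differ, so the two effects have to be weighed against each other.
Mg > Rb: both effects reinforce here, so Mg is clearly the higher of the two.
Bi > Mg: the two effects oppose for this pair; the across-period effect wins (2.02 vs 1.31).
P > Bi: they share group 15; the group trend gives P the larger value.
Tabulated electronegativity (Pauling): Mg 1.31, P 2.19, Rb 0.82, Bi 2.02.
So from highest to lowest: P > Bi > Mg > Rb.

P, Bi, Mg, Rb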